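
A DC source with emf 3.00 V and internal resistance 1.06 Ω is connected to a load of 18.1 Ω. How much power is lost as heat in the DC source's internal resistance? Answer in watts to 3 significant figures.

r is in series with the load, so it carries the full circuit current — the loss in it is I²r.
I = ε / (r + R) = 3.00 / (1.06 + 18.1) = 0.1566 A
P_int = I² r = (0.1566)² × 1.06 = 0.02599 W

0.0260 W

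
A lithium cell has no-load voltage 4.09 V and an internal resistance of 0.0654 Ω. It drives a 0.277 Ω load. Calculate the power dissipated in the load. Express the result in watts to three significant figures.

39.5 W

Load and internal resistance form a series loop — compute the loop current, then the load power via I²R.
I = ε / (r + R) = 4.09 / (0.0654 + 0.277) = 11.95 A
P_load = I² R = (11.95)² × 0.277 = 39.52 W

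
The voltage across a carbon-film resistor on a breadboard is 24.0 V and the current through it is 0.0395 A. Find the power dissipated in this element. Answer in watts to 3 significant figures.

0.948 W

V and I are known directly — P = V I, no intermediate step needed.
P = 24.0 V × 0.03950 A = 0.9480 W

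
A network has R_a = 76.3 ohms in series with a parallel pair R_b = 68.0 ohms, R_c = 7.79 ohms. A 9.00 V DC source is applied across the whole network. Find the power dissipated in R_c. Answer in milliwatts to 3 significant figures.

First combine the parallel branches into one equivalent R_p, then R_a + R_p is a series pair.
R_p = (68.0×7.79)/(68.0+7.79) = 6.989 Ω
R_total = 76.3 + 6.989 = 83.29 Ω
I = V / R_total = 9.00 / 83.29 = 0.1081 A
Voltage across the parallel pair: V_p = I × R_p = 0.1081 × 6.989 = 0.7552 V
R_c is across V_p, so use P = V²/R for that branch.
P_R_c = (0.7552)² / 7.79 = 0.07322 W

73.2 mW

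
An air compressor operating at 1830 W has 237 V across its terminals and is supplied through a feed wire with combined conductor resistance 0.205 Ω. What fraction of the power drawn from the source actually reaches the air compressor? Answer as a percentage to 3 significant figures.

I = P / V = 1830 / 237 = 7.722 A through the feed wire.
P_line = I² R_line = (7.722)² × 0.205 = 12.22 W
P_source = P_load + P_line = 1830 + 12.22 = 1842 W
η = P_load / P_source = 1830 / 1842 = 0.9934

99.3 %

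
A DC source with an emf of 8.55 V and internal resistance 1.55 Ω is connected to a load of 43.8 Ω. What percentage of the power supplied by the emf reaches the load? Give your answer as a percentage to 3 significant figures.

96.6 %

Efficiency is P_load / P_total. With a series r and R sharing the same I, P = I²R for each, so η = R/(R+r).
η = R / (R + r) = 43.8 / (43.8 + 1.55) = 0.9658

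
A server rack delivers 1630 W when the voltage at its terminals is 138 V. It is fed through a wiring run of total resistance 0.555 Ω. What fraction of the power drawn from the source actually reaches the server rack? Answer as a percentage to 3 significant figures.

I = P / V = 1630 / 138 = 11.81 A through the wiring run.
P_line = I² R_line = (11.81)² × 0.555 = 77.43 W
P_source = P_load + P_line = 1630 + 77.43 = 1707 W
η = P_load / P_source = 1630 / 1707 = 0.9547

95.5 %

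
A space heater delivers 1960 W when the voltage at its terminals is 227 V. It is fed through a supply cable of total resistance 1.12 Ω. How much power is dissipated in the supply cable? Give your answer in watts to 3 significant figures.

83.5 W

Line loss is just I²R for the cable — we know both I and R_line directly.
I = P / V = 1960 / 227 = 8.634 A through the supply cable.
P_line = I² R_line = (8.634)² × 1.12 = 83.50 W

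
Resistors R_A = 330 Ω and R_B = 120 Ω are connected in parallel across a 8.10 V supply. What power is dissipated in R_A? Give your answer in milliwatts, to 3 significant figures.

199 mW

Every branch has 8.10 V across it, so for R_A the power is simply V²/R.
P_R_A = V² / R_A = (8.10)² / 330 Ω = 0.1988 W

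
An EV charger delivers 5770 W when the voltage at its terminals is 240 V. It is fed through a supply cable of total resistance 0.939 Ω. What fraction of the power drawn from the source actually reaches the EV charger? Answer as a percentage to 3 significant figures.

91.4 %

I = P / V = 5770 / 240 = 24.04 A through the supply cable.
P_line = I² R_line = (24.04)² × 0.939 = 542.7 W
P_source = P_load + P_line = 5770 + 542.7 = 6313 W
η = P_load / P_source = 5770 / 6313 = 0.9140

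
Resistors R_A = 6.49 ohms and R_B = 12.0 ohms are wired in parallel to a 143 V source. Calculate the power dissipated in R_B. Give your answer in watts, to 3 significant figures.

1700 W

The supply voltage appears across each parallel branch — just use P = V²/R_B.
P_R_B = V² / R_B = (143)² / 12.0 Ω = 1704 W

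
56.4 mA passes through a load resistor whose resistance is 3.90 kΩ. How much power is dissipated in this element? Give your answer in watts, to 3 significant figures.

Current and resistance are given, so P = I²R is the direct form.
P = (0.05640 A)² × 3900 Ω = 12.41 W

12.4 W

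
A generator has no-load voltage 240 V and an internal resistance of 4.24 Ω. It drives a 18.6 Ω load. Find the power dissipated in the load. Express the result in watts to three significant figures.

2050 W

Load and internal resistance form a series loop — compute the loop current, then the load power via I²R.
I = ε / (r + R) = 240 / (4.24 + 18.6) = 10.51 A
P_load = I² R = (10.51)² × 18.6 = 2054 W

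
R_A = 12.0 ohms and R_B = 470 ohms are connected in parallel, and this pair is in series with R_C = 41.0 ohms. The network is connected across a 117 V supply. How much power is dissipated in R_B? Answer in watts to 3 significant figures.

1.44 W

Combine R_A and R_B into their parallel equivalent first, reducing the network to two series resistors.
R_p = (12.0×470)/(12.0+470) = 11.70 Ω
R_total = R_p + 41.0 = 11.70 + 41.0 = 52.70 Ω
I = V / R_total = 117 / 52.70 = 2.220 A
Voltage across the parallel pair: V_p = I × R_p = 2.220 × 11.70 = 25.98 V
R_B has V_p across it, so P = V_p²/R_B.
P_R_B = (25.98)² / 470 = 1.436 W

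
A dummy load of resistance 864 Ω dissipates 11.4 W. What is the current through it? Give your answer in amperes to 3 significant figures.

Inverting the appropriate power form: I = √(P / R).
I = √(11.4 / 864) = 0.1149 A

0.115 A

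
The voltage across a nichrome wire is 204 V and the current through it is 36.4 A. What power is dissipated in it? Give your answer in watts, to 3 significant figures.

7430 W

V and I are known directly — P = V I, no intermediate step needed.
P = 204 V × 36.40 A = 7426 W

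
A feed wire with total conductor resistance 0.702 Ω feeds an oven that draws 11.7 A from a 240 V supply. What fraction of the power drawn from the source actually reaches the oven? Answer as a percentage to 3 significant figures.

96.6 %

The feed wire carries the full 11.7 A.
P_line = I² R_line = (11.70)² × 0.702 = 96.10 W
P_source = V I = 240 × 11.70 = 2808 W; P_load = 2712 W
η = P_load / P_source = 2712 / 2808 = 0.9658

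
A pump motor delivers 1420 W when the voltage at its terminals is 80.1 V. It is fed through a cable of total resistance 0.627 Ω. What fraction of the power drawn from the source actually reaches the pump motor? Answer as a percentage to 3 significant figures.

I = P / V = 1420 / 80.1 = 17.73 A through the cable.
P_line = I² R_line = (17.73)² × 0.627 = 197.1 W
P_source = P_load + P_line = 1420 + 197.1 = 1617 W
η = P_load / P_source = 1420 / 1617 = 0.8781

87.8 %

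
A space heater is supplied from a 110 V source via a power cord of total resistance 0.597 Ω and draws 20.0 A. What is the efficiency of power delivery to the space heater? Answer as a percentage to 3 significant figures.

89.1 %

The power cord carries the full 20.0 A.
P_line = I² R_line = (20.00)² × 0.597 = 238.8 W
P_source = V I = 110 × 20.00 = 2200 W; P_load = 1961 W
η = P_load / P_source = 1961 / 2200 = 0.8915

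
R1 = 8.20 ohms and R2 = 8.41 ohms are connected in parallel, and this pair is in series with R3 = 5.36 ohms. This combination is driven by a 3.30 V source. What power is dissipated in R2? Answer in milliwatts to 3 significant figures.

Combine R1 and R2 into their parallel equivalent first, reducing the network to two series resistors.
R_p = (8.20×8.41)/(8.20+8.41) = 4.152 Ω
R_total = R_p + 5.36 = 4.152 + 5.36 = 9.512 Ω
I = V / R_total = 3.30 / 9.512 = 0.3469 A
Voltage across the parallel pair: V_p = I × R_p = 0.3469 × 4.152 = 1.440 V
R2 sits across V_p; its power is V_p²/R.
P_R2 = (1.440)² / 8.41 = 0.2467 W

247 mW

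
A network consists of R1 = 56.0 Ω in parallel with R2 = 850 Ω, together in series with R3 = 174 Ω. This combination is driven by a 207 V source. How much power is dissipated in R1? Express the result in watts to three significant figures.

Collapse the R1‖R2 pair into one equivalent R_p; then R_p and R3 form a series string.
R_p = (56.0×850)/(56.0+850) = 52.54 Ω
R_total = R_p + 174 = 52.54 + 174 = 226.5 Ω
I = V / R_total = 207 / 226.5 = 0.9138 A
Voltage across the parallel pair: V_p = I × R_p = 0.9138 × 52.54 = 48.01 V
R1 sits across V_p; its power is V_p²/R.
P_R1 = (48.01)² / 56.0 = 41.16 W

41.2 W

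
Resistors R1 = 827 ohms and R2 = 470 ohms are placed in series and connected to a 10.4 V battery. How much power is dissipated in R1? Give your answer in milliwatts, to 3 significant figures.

53.2 mW

In a series string the same current flows through every resistor — find that current, then P = I²R for the one we want.
R_total = 827 + 470 = 1297 Ω
I = V / R_total = 10.4 / 1297 = 0.008019 A
P_R1 = I² × R1 = (0.008019)² × 827 = 0.05317 W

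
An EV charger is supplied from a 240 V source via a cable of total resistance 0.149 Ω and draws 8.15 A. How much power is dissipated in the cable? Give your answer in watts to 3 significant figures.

Line loss is just I²R for the cable — we know both I and R_line directly.
The cable carries the full 8.15 A.
P_line = I² R_line = (8.150)² × 0.149 = 9.897 W

9.90 W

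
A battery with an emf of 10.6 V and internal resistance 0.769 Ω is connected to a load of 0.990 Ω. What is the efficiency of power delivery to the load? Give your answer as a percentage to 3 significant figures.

Both r and R carry the same current, so the power split is just the resistance split: η = R/(R+r).
η = R / (R + r) = 0.990 / (0.990 + 0.769) = 0.5628

56.3 %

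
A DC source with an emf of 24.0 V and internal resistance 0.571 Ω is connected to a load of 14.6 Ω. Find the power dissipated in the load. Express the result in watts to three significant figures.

The internal resistance and the load are in series, so the same I flows through both; get I from ε/(r+R), then I²R for the load.
I = ε / (r + R) = 24.0 / (0.571 + 14.6) = 1.582 A
P_load = I² R = (1.582)² × 14.6 = 36.54 W

36.5 W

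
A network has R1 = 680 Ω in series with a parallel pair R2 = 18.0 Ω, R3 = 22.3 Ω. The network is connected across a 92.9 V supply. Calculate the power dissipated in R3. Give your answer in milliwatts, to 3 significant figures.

Collapse R2‖R3 to a single equivalent, reducing the network to two series elements.
R_p = (18.0×22.3)/(18.0+22.3) = 9.960 Ω
R_total = 680 + 9.960 = 690.0 Ω
I = V / R_total = 92.9 / 690.0 = 0.1346 A
Voltage across the parallel pair: V_p = I × R_p = 0.1346 × 9.960 = 1.341 V
With V_p across R3, its power is V_p²/R3.
P_R3 = (1.341)² / 22.3 = 0.08065 W

80.7 mW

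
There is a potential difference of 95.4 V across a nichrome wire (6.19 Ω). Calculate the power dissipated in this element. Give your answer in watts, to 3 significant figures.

With V across and R both known, P = V²/R gives the dissipation directly.
P = (95.4 V)² / 6.19 Ω = 1470 W

1470 W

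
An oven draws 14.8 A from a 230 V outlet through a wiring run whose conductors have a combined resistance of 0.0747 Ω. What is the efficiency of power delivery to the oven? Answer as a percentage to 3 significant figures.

The wiring run carries the full 14.8 A.
P_line = I² R_line = (14.80)² × 0.0747 = 16.36 W
P_source = V I = 230 × 14.80 = 3404 W; P_load = 3388 W
η = P_load / P_source = 3388 / 3404 = 0.9952

99.5 %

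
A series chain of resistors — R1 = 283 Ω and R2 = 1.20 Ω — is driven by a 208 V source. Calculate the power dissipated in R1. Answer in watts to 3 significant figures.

152 W

Since the resistors are in series they all carry the loop current I = V/R_total; the power in any one is I²R.
R_total = 283 + 1.20 = 284.2 Ω
I = V / R_total = 208 / 284.2 = 0.7319 A
P_R1 = I² × R1 = (0.7319)² × 283 = 151.6 W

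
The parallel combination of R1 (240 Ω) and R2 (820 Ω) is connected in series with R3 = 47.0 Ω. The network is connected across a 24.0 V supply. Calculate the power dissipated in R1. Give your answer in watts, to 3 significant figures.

1.53 W

Collapse the R1‖R2 pair into one equivalent R_p; then R_p and R3 form a series string.
R_p = (240×820)/(240+820) = 185.7 Ω
R_total = R_p + 47.0 = 185.7 + 47.0 = 232.7 Ω
I = V / R_total = 24.0 / 232.7 = 0.1032 A
Voltage across the parallel pair: V_p = I × R_p = 0.1032 × 185.7 = 19.15 V
R1 has V_p across it, so P = V_p²/R1.
P_R1 = (19.15)² / 240 = 1.528 W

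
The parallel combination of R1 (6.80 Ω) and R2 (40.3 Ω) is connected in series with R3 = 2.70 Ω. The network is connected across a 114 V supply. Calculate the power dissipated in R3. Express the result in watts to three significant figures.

Collapse the R1‖R2 pair into one equivalent R_p; then R_p and R3 form a series string.
R_p = (6.80×40.3)/(6.80+40.3) = 5.818 Ω
R_total = R_p + 2.70 = 5.818 + 2.70 = 8.518 Ω
I = V / R_total = 114 / 8.518 = 13.38 A
All the supply current flows through R3; use P = I²R3.
P_R3 = (13.38)² × 2.70 = 483.6 W

484 W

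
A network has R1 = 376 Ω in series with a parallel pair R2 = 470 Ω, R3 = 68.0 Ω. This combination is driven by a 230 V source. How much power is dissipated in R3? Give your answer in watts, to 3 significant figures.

14.5 W

Collapse R2‖R3 to a single equivalent, reducing the network to two series elements.
R_p = (470×68.0)/(470+68.0) = 59.41 Ω
R_total = 376 + 59.41 = 435.4 Ω
I = V / R_total = 230 / 435.4 = 0.5282 A
Voltage across the parallel pair: V_p = I × R_p = 0.5282 × 59.41 = 31.38 V
With V_p across R3, its power is V_p²/R3.
P_R3 = (31.38)² / 68.0 = 14.48 W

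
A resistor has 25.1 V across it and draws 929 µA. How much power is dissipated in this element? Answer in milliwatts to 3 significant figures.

23.3 mW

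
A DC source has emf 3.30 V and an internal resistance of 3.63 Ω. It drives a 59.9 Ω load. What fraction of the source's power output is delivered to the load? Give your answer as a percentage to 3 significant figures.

94.3 %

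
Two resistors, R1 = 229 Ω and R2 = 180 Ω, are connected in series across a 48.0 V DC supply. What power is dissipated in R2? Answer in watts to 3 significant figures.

The current is common to all series resistors; compute it, then apply P = I²R for the target.
R_total = 229 + 180 = 409.0 Ω
I = V / R_total = 48.0 / 409.0 = 0.1174 A
P_R2 = I² × R2 = (0.1174)² × 180 = 2.479 W

2.48 W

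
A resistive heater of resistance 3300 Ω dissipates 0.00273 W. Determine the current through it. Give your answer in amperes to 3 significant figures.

Inverting the appropriate power form: I = √(P / R).
I = √(0.00273 / 3300) = 0.0009095 A

0.000910 A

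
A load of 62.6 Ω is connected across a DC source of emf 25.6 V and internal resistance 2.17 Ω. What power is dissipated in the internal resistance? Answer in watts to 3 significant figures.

r is in series with the load, so it carries the full circuit current — the loss in it is I²r.
I = ε / (r + R) = 25.6 / (2.17 + 62.6) = 0.3952 A
P_int = I² r = (0.3952)² × 2.17 = 0.3390 W

0.339 W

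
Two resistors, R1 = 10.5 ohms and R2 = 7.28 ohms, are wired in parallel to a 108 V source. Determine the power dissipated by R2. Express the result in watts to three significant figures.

1600 W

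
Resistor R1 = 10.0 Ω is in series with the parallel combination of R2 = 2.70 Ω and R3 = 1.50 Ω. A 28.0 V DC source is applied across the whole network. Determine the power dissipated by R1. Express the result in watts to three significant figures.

65.2 W

Replace R2 and R3 with their parallel equivalent so the circuit becomes R1 in series with R_p.
R_p = (2.70×1.50)/(2.70+1.50) = 0.9643 Ω
R_total = 10.0 + 0.9643 = 10.96 Ω
I = V / R_total = 28.0 / 10.96 = 2.554 A
R1 carries the full series current, so P = I²R.
P_R1 = (2.554)² × 10.0 = 65.22 W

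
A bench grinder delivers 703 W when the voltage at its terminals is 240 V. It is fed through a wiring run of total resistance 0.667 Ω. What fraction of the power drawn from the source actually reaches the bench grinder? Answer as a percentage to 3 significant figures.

I = P / V = 703 / 240 = 2.929 A through the wiring run.
P_line = I² R_line = (2.929)² × 0.667 = 5.723 W
P_source = P_load + P_line = 703.0 + 5.723 = 708.7 W
η = P_load / P_source = 703.0 / 708.7 = 0.9919

99.2 %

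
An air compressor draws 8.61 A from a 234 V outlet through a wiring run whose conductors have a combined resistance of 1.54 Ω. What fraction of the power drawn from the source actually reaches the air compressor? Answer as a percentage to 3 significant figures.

The wiring run carries the full 8.61 A.
P_line = I² R_line = (8.610)² × 1.54 = 114.2 W
P_source = V I = 234 × 8.610 = 2015 W; P_load = 1901 W
η = P_load / P_source = 1901 / 2015 = 0.9433

94.3 %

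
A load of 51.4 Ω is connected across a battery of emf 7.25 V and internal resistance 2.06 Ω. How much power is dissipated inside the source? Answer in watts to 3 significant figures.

0.0379 W

r is in series with the load, so it carries the full circuit current — the loss in it is I²r.
I = ε / (r + R) = 7.25 / (2.06 + 51.4) = 0.1356 A
P_int = I² r = (0.1356)² × 2.06 = 0.03789 W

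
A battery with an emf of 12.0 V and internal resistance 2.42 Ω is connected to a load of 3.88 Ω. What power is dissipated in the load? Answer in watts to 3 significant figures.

14.1 W

Load and internal resistance form a series loop — compute the loop current, then the load power via I²R.
I = ε / (r + R) = 12.0 / (2.42 + 3.88) = 1.905 A
P_load = I² R = (1.905)² × 3.88 = 14.08 W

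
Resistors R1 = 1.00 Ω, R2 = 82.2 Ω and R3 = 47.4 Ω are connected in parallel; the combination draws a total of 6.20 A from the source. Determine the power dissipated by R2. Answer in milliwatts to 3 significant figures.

The branches share the same voltage, but only the total current is given — find V from the equivalent resistance first.
1/R_eq = 1/1.00 + 1/82.2 + 1/47.4 ⇒ R_eq = 0.9678 Ω
V = I_total × R_eq = 6.200 × 0.9678 = 6.000 V
P_R2 = V² / R2 = (6.000)² / 82.2 = 0.4380 W

438 mW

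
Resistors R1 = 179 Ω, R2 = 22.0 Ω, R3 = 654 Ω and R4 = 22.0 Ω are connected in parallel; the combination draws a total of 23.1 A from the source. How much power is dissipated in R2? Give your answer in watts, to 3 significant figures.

Only the total current is stated, so first find the parallel equivalent to get the voltage across the combination.
1/R_eq = 1/179 + 1/22.0 + 1/654 + 1/22.0 ⇒ R_eq = 10.20 Ω
V = I_total × R_eq = 23.10 × 10.20 = 235.7 V
P_R2 = V² / R2 = (235.7)² / 22.0 = 2524 W

2520 W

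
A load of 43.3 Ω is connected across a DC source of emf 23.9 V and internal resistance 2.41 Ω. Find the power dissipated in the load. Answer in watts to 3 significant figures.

11.8 W

Load and internal resistance form a series loop — compute the loop current, then the load power via I²R.
I = ε / (r + R) = 23.9 / (2.41 + 43.3) = 0.5229 A
P_load = I² R = (0.5229)² × 43.3 = 11.84 W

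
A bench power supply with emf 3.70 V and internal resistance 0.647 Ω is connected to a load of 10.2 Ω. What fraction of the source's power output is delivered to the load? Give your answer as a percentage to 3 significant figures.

94.0 %

Efficiency is P_load / P_total. With a series r and R sharing the same I, P = I²R for each, so η = R/(R+r).
η = R / (R + r) = 10.2 / (10.2 + 0.647) = 0.9404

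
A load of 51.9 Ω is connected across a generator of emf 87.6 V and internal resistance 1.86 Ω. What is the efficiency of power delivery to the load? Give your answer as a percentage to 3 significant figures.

Efficiency is P_load / P_total. With a series r and R sharing the same I, P = I²R for each, so η = R/(R+r).
η = R / (R + r) = 51.9 / (51.9 + 1.86) = 0.9654

96.5 %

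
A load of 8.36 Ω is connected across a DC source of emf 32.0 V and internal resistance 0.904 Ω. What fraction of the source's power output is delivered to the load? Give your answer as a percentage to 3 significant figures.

Both r and R carry the same current, so the power split is just the resistance split: η = R/(R+r).
η = R / (R + r) = 8.36 / (8.36 + 0.904) = 0.9024

90.2 %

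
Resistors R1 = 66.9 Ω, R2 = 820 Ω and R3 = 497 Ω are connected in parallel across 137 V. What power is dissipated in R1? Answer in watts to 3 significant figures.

281 W

Each parallel branch sees the full supply voltage, so P = V²/R applies directly to the target branch.
P_R1 = V² / R1 = (137)² / 66.9 Ω = 280.6 W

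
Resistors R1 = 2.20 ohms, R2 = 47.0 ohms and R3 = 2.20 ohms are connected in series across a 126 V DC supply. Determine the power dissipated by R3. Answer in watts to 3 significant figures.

Series elements share the same current, so find I first, then use P = I²R.
R_total = 2.20 + 47.0 + 2.20 = 51.40 Ω
I = V / R_total = 126 / 51.40 = 2.451 A
P_R3 = I² × R3 = (2.451)² × 2.20 = 13.22 W

13.2 W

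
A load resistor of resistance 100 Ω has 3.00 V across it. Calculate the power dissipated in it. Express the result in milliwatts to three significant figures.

90.0 mW

With V across and R both known, P = V²/R gives the dissipation directly.
P = (3.00 V)² / 100 Ω = 0.09000 W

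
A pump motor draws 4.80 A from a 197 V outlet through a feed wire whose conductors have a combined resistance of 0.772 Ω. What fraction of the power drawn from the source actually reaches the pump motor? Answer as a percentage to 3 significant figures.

The feed wire carries the full 4.80 A.
P_line = I² R_line = (4.800)² × 0.772 = 17.79 W
P_source = V I = 197 × 4.800 = 945.6 W; P_load = 927.8 W
η = P_load / P_source = 927.8 / 945.6 = 0.9812

98.1 %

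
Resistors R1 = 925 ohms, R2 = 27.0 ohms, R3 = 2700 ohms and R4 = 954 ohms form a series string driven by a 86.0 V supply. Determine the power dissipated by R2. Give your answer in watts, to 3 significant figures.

0.00941 W

The current is common to all series resistors; compute it, then apply P = I²R for the target.
R_total = 925 + 27.0 + 2700 + 954 = 4606 Ω
I = V / R_total = 86.0 / 4606 = 0.01867 A
P_R2 = I² × R2 = (0.01867)² × 27.0 = 0.009413 W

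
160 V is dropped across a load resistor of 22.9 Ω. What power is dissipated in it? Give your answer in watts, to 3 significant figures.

1120 W

With V across and R both known, P = V²/R gives the dissipation directly.
P = (160 V)² / 22.9 Ω = 1118 W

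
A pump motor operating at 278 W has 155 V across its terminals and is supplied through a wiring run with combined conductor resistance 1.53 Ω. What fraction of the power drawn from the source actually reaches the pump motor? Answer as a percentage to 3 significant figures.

I = P / V = 278 / 155 = 1.794 A through the wiring run.
P_line = I² R_line = (1.794)² × 1.53 = 4.922 W
P_source = P_load + P_line = 278.0 + 4.922 = 282.9 W
η = P_load / P_source = 278.0 / 282.9 = 0.9826

98.3 %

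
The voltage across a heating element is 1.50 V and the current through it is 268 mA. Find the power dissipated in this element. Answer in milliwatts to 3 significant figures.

402 mW

With V and I both given, power follows immediately from P = V I.
P = 1.50 V × 0.2680 A = 0.4020 W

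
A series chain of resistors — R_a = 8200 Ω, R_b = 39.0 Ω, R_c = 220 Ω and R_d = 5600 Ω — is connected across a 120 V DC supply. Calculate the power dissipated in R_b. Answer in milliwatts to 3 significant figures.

2.84 mW

Every series element carries the same I. Get I from the total resistance, then P = I² × R_b.
R_total = 8200 + 39.0 + 220 + 5600 = 14060 Ω
I = V / R_total = 120 / 14060 = 0.008535 A
P_R_b = I² × R_b = (0.008535)² × 39.0 = 0.002841 W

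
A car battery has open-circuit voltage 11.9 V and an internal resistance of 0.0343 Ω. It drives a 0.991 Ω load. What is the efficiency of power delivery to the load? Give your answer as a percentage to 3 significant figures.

Efficiency is P_load / P_total. With a series r and R sharing the same I, P = I²R for each, so η = R/(R+r).
η = R / (R + r) = 0.991 / (0.991 + 0.0343) = 0.9665

96.7 %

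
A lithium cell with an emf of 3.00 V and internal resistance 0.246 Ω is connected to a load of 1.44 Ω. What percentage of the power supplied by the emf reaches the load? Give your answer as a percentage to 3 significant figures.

85.4 %

Efficiency is P_load / P_total. With a series r and R sharing the same I, P = I²R for each, so η = R/(R+r).
η = R / (R + r) = 1.44 / (1.44 + 0.246) = 0.8541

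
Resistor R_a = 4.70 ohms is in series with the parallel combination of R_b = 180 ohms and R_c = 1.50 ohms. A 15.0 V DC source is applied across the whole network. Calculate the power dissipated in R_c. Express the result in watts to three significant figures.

8.67 W

Replace R_b and R_c with their parallel equivalent so the circuit becomes R_a in series with R_p.
R_p = (180×1.50)/(180+1.50) = 1.488 Ω
R_total = 4.70 + 1.488 = 6.188 Ω
I = V / R_total = 15.0 / 6.188 = 2.424 A
Voltage across the parallel pair: V_p = I × R_p = 2.424 × 1.488 = 3.606 V
R_c sees V_p directly, so P = V_p² / R_c.
P_R_c = (3.606)² / 1.50 = 8.670 W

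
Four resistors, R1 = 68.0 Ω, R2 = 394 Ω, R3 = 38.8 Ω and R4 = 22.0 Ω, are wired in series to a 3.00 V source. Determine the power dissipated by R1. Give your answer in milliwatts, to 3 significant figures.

2.24 mW

In a series string the same current flows through every resistor — find that current, then P = I²R for the one we want.
R_total = 68.0 + 394 + 38.8 + 22.0 = 522.8 Ω
I = V / R_total = 3.00 / 522.8 = 0.005738 A
P_R1 = I² × R1 = (0.005738)² × 68.0 = 0.002239 W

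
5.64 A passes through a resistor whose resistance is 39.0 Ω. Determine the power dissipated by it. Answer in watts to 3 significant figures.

1240 W

Current and resistance are given, so P = I²R is the direct form.
P = (5.640 A)² × 39.0 Ω = 1241 W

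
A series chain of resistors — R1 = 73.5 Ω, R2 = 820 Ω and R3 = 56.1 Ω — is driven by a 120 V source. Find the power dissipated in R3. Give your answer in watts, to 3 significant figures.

0.896 W

Every series element carries the same I. Get I from the total resistance, then P = I² × R3.
R_total = 73.5 + 820 + 56.1 = 949.6 Ω
I = V / R_total = 120 / 949.6 = 0.1264 A
P_R3 = I² × R3 = (0.1264)² × 56.1 = 0.8959 W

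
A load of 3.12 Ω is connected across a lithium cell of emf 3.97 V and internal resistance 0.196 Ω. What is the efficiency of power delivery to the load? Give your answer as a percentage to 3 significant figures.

The source delivers εI, of which I²R reaches the load and I²r is lost; since I is common, η = R/(R+r).
η = R / (R + r) = 3.12 / (3.12 + 0.196) = 0.9409

94.1 %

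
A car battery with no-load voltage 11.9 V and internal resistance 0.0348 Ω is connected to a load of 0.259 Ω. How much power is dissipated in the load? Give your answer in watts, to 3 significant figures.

With r and R in series, I = ε/(r+R); the load dissipates I²R.
I = ε / (r + R) = 11.9 / (0.0348 + 0.259) = 40.50 A
P_load = I² R = (40.50)² × 0.259 = 424.9 W

425 W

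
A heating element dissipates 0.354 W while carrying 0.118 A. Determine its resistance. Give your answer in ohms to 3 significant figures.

Inverting the appropriate power form: R = P / I².
R = 0.354 / (0.1180)² = 25.42 Ω

25.4 Ω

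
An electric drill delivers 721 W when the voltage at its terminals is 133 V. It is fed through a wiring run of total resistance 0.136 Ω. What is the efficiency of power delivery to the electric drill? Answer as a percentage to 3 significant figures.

I = P / V = 721 / 133 = 5.421 A through the wiring run.
P_line = I² R_line = (5.421)² × 0.136 = 3.997 W
P_source = P_load + P_line = 721.0 + 3.997 = 725.0 W
η = P_load / P_source = 721.0 / 725.0 = 0.9945

99.4 %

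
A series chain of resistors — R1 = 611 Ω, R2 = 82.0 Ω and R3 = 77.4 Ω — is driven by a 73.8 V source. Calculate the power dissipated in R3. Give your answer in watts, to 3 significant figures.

The current is common to all series resistors; compute it, then apply P = I²R for the target.
R_total = 611 + 82.0 + 77.4 = 770.4 Ω
I = V / R_total = 73.8 / 770.4 = 0.09579 A
P_R3 = I² × R3 = (0.09579)² × 77.4 = 0.7103 W

0.710 W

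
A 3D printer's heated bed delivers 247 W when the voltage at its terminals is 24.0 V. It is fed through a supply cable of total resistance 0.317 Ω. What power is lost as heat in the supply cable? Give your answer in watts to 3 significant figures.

33.6 W

Line loss is just I²R for the cable — we know both I and R_line directly.
I = P / V = 247 / 24.0 = 10.29 A through the supply cable.
P_line = I² R_line = (10.29)² × 0.317 = 33.58 W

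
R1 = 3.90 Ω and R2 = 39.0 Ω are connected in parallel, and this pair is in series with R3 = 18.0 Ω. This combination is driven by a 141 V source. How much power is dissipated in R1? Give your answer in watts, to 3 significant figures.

Reduce the parallel combination to a single R_p; the circuit then becomes R_p in series with the remaining resistor.
R_p = (3.90×39.0)/(3.90+39.0) = 3.545 Ω
R_total = R_p + 18.0 = 3.545 + 18.0 = 21.55 Ω
I = V / R_total = 141 / 21.55 = 6.544 A
Voltage across the parallel pair: V_p = I × R_p = 6.544 × 3.545 = 23.20 V
R1 has V_p across it, so P = V_p²/R1.
P_R1 = (23.20)² / 3.90 = 138.0 W

138 W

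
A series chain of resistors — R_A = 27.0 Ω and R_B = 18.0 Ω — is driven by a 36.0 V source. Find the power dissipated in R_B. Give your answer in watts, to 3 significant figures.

11.5 W

The current is common to all series resistors; compute it, then apply P = I²R for the target.
R_total = 27.0 + 18.0 = 45.00 Ω
I = V / R_total = 36.0 / 45.00 = 0.8000 A
P_R_B = I² × R_B = (0.8000)² × 18.0 = 11.52 W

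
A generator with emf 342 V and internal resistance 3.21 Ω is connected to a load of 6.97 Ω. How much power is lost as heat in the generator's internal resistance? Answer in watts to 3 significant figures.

3620 W

The source's internal resistance is just another series element carrying I; its dissipation is I²r.
I = ε / (r + R) = 342 / (3.21 + 6.97) = 33.60 A
P_int = I² r = (33.60)² × 3.21 = 3623 W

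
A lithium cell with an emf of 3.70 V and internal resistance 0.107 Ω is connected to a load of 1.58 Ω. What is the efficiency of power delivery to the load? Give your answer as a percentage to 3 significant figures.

η = P_load/(P_load+P_int) = I²R/(I²R+I²r) = R/(R+r) — the I² cancels for series elements.
η = R / (R + r) = 1.58 / (1.58 + 0.107) = 0.9366

93.7 %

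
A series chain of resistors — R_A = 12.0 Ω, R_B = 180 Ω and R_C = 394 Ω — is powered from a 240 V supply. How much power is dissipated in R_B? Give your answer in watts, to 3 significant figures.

30.2 W

Series elements share the same current, so find I first, then use P = I²R.
R_total = 12.0 + 180 + 394 = 586.0 Ω
I = V / R_total = 240 / 586.0 = 0.4096 A
P_R_B = I² × R_B = (0.4096)² × 180 = 30.19 W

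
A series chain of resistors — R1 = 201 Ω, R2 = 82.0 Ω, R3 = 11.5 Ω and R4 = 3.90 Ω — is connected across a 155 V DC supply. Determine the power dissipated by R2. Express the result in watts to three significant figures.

Since the resistors are in series they all carry the loop current I = V/R_total; the power in any one is I²R.
R_total = 201 + 82.0 + 11.5 + 3.90 = 298.4 Ω
I = V / R_total = 155 / 298.4 = 0.5194 A
P_R2 = I² × R2 = (0.5194)² × 82.0 = 22.12 W

22.1 W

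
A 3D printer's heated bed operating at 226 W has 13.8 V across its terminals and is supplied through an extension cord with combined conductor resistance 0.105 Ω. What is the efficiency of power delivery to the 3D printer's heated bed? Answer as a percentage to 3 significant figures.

I = P / V = 226 / 13.8 = 16.38 A through the extension cord.
P_line = I² R_line = (16.38)² × 0.105 = 28.16 W
P_source = P_load + P_line = 226.0 + 28.16 = 254.2 W
η = P_load / P_source = 226.0 / 254.2 = 0.8892

88.9 %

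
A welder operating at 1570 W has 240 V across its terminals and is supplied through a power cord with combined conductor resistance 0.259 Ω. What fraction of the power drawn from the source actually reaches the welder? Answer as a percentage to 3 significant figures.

99.3 %

I = P / V = 1570 / 240 = 6.542 A through the power cord.
P_line = I² R_line = (6.542)² × 0.259 = 11.08 W
P_source = P_load + P_line = 1570 + 11.08 = 1581 W
η = P_load / P_source = 1570 / 1581 = 0.9930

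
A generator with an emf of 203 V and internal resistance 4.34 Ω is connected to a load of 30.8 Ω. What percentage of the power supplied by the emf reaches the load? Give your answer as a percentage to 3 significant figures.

The source delivers εI, of which I²R reaches the load and I²r is lost; since I is common, η = R/(R+r).
η = R / (R + r) = 30.8 / (30.8 + 4.34) = 0.8765

87.6 %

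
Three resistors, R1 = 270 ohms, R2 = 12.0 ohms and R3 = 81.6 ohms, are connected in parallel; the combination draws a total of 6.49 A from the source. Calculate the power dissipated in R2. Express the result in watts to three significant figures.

We need the common branch voltage; get it from I_total × R_eq, then P = V²/R for the branch.
1/R_eq = 1/270 + 1/12.0 + 1/81.6 ⇒ R_eq = 10.07 Ω
V = I_total × R_eq = 6.490 × 10.07 = 65.36 V
P_R2 = V² / R2 = (65.36)² / 12.0 = 356.0 W

356 W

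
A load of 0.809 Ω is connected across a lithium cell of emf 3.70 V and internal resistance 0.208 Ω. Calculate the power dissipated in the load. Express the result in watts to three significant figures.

Find the circuit current first, then P = I²R for the load (series elements share I).
I = ε / (r + R) = 3.70 / (0.208 + 0.809) = 3.638 A
P_load = I² R = (3.638)² × 0.809 = 10.71 W

10.7 W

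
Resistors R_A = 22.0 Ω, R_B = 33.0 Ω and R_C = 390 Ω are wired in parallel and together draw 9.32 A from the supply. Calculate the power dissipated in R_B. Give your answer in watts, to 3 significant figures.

429 W

Parallel branches share V, not I — compute V via R_eq, then use V²/R for the target branch.
1/R_eq = 1/22.0 + 1/33.0 + 1/390 ⇒ R_eq = 12.77 Ω
V = I_total × R_eq = 9.320 × 12.77 = 119.0 V
P_R_B = V² / R_B = (119.0)² / 33.0 = 429.1 W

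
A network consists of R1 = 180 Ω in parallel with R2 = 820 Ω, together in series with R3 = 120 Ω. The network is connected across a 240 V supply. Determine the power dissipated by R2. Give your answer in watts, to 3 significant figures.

21.4 W

First find R_p for the parallel pair, then treat R_p + R3 as a series loop.
R_p = (180×820)/(180+820) = 147.6 Ω
R_total = R_p + 120 = 147.6 + 120 = 267.6 Ω
I = V / R_total = 240 / 267.6 = 0.8969 A
Voltage across the parallel pair: V_p = I × R_p = 0.8969 × 147.6 = 132.4 V
R2 sits across V_p; its power is V_p²/R.
P_R2 = (132.4)² / 820 = 21.37 W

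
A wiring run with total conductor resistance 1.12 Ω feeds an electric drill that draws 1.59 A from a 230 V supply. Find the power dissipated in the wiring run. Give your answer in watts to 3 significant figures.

2.83 W

Only the current and the line resistance are needed for the I²R loss.
The wiring run carries the full 1.59 A.
P_line = I² R_line = (1.590)² × 1.12 = 2.831 W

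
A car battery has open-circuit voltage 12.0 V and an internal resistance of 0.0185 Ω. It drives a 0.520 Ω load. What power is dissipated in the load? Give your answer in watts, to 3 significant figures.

Load and internal resistance form a series loop — compute the loop current, then the load power via I²R.
I = ε / (r + R) = 12.0 / (0.0185 + 0.520) = 22.28 A
P_load = I² R = (22.28)² × 0.520 = 258.2 W

258 W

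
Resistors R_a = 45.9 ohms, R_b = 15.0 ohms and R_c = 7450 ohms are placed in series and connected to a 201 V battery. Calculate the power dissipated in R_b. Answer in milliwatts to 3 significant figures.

10.7 mW

The current is common to all series resistors; compute it, then apply P = I²R for the target.
R_total = 45.9 + 15.0 + 7450 = 7511 Ω
I = V / R_total = 201 / 7511 = 0.02676 A
P_R_b = I² × R_b = (0.02676)² × 15.0 = 0.01074 W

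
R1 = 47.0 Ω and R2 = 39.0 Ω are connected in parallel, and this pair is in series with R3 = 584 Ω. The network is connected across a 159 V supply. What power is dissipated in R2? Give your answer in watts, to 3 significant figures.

Collapse the R1‖R2 pair into one equivalent R_p; then R_p and R3 form a series string.
R_p = (47.0×39.0)/(47.0+39.0) = 21.31 Ω
R_total = R_p + 584 = 21.31 + 584 = 605.3 Ω
I = V / R_total = 159 / 605.3 = 0.2627 A
Voltage across the parallel pair: V_p = I × R_p = 0.2627 × 21.31 = 5.599 V
Use P = V²/R for R2 with V = V_p.
P_R2 = (5.599)² / 39.0 = 0.8037 W

0.804 W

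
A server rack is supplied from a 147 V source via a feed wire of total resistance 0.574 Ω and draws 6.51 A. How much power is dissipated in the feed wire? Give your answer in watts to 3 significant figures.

Line loss is just I²R for the cable — we know both I and R_line directly.
The feed wire carries the full 6.51 A.
P_line = I² R_line = (6.510)² × 0.574 = 24.33 W

24.3 W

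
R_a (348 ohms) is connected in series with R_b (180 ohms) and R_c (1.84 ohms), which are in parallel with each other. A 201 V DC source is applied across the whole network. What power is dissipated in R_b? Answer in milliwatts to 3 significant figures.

6.08 mW

Replace R_b and R_c with their parallel equivalent so the circuit becomes R_a in series with R_p.
R_p = (180×1.84)/(180+1.84) = 1.821 Ω
R_total = 348 + 1.821 = 349.8 Ω
I = V / R_total = 201 / 349.8 = 0.5746 A
Voltage across the parallel pair: V_p = I × R_p = 0.5746 × 1.821 = 1.047 V
R_b sees V_p directly, so P = V_p² / R_b.
P_R_b = (1.047)² / 180 = 0.006085 W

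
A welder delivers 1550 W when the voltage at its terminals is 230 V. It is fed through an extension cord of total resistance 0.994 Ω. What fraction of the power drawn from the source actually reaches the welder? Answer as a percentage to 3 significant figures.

97.2 %

I = P / V = 1550 / 230 = 6.739 A through the extension cord.
P_line = I² R_line = (6.739)² × 0.994 = 45.14 W
P_source = P_load + P_line = 1550 + 45.14 = 1595 W
η = P_load / P_source = 1550 / 1595 = 0.9717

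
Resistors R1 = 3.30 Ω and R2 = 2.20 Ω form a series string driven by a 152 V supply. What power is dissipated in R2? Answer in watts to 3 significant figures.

Since the resistors are in series they all carry the loop current I = V/R_total; the power in any one is I²R.
R_total = 3.30 + 2.20 = 5.500 Ω
I = V / R_total = 152 / 5.500 = 27.64 A
P_R2 = I² × R2 = (27.64)² × 2.20 = 1680 W

1680 W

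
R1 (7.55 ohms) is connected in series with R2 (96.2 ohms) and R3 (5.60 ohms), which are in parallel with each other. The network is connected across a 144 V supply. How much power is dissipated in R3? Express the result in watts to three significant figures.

First combine the parallel branches into one equivalent R_p, then R1 + R_p is a series pair.
R_p = (96.2×5.60)/(96.2+5.60) = 5.292 Ω
R_total = 7.55 + 5.292 = 12.84 Ω
I = V / R_total = 144 / 12.84 = 11.21 A
Voltage across the parallel pair: V_p = I × R_p = 11.21 × 5.292 = 59.34 V
With V_p across R3, its power is V_p²/R3.
P_R3 = (59.34)² / 5.60 = 628.8 W

629 W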